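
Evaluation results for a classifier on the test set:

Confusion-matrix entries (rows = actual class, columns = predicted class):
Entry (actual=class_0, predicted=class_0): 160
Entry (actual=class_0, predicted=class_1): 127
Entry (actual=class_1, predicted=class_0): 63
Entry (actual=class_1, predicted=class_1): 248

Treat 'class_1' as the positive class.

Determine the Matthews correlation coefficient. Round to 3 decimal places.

0.367

MCC = (TP·TN − FP·FN) / √((TP+FP)(TP+FN)(TN+FP)(TN+FN))
Numerator = 248·160 − 127·63 = 31679
Denominator = √(375·311·287·223) = √7464116625 = 86395.1192
MCC = 31679 / 86395.1192 = 0.367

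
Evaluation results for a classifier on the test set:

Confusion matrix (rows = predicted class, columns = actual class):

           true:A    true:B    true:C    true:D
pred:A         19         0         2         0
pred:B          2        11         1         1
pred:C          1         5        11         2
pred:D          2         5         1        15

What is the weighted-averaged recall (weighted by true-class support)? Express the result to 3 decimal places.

Per-class recall (TP/(TP+FN)):
  A: TP=19, FN=2+1+2=5 → 19/24 = 0.7917
  B: TP=11, FN=0+5+5=10 → 11/21 = 0.5238
  C: TP=11, FN=2+1+1=4 → 11/15 = 0.7333
  D: TP=15, FN=0+1+2=3 → 15/18 = 0.8333
Weighted-recall = Σ (supportᵢ/N)·recallᵢ with N=78: (24/78)·0.7917 + (21/78)·0.5238 + (15/78)·0.7333 + (18/78)·0.8333 = 0.718

0.718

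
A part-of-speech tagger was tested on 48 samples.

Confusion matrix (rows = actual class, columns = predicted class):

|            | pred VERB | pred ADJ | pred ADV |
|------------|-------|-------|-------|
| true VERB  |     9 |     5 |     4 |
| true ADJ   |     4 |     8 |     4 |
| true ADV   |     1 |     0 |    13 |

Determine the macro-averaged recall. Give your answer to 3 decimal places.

0.643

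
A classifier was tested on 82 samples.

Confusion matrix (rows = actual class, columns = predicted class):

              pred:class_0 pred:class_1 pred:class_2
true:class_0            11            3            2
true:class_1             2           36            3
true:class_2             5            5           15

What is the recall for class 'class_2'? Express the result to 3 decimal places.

recall = TP/(TP+FN).
class_2: TP=15, FN=5+5=10 → 15/25 = 0.6000

0.600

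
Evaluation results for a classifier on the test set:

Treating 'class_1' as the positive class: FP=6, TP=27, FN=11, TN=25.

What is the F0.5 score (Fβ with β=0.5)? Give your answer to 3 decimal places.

0.794

Fβ = (1+β²)·TP / ((1+β²)·TP + β²·FN + FP), with β²=1/4
= 1.25·27 / (1.25·27 + 0.25·11 + 6) = 0.794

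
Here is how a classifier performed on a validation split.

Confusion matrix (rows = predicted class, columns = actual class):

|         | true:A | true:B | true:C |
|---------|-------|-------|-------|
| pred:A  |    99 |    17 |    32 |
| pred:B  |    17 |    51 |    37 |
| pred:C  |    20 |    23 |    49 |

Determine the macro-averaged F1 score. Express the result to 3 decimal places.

0.561

Per-class F1 score (2·TP/(2·TP+FP+FN)):
  A: TP=99, FP=17+32=49, FN=17+20=37 → 198/284 = 0.6972
  B: TP=51, FP=17+37=54, FN=17+23=40 → 102/196 = 0.5204
  C: TP=49, FP=20+23=43, FN=32+37=69 → 98/210 = 0.4667
Macro-F1 score = mean = (0.6972 + 0.5204 + 0.4667) / 3 = 0.561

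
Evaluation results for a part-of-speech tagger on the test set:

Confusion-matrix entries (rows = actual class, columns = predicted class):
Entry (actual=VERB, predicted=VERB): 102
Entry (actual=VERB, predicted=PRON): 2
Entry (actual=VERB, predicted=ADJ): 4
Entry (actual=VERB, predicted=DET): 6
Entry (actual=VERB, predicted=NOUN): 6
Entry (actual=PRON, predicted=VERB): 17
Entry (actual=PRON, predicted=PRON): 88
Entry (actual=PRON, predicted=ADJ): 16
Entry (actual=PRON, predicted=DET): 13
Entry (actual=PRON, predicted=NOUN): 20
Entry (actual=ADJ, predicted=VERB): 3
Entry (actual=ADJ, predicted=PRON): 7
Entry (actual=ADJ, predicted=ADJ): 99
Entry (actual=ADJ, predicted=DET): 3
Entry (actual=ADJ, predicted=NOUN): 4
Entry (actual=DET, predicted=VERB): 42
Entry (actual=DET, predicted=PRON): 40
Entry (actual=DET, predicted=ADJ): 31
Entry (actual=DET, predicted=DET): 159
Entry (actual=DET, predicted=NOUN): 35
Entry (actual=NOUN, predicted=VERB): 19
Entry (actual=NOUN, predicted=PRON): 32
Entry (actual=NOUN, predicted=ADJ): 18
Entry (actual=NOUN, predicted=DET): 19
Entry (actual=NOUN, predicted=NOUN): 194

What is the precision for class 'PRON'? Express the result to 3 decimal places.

0.521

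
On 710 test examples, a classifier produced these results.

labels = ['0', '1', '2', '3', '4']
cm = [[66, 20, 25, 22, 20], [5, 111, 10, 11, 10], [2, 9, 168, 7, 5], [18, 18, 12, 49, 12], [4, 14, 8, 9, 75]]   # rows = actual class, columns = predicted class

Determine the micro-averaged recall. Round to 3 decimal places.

0.661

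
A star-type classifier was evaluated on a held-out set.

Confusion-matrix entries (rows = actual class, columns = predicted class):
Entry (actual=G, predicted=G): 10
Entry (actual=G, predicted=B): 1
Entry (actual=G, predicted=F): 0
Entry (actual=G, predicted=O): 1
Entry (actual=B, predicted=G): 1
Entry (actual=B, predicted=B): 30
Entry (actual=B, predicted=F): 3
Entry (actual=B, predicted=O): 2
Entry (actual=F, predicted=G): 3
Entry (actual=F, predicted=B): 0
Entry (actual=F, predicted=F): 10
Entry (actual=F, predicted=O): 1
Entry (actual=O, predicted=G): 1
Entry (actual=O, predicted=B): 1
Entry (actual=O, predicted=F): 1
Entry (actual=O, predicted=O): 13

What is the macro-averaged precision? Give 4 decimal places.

0.7708

Per-class precision (TP/(TP+FP)):
  G: TP=10, FP=1+3+1=5 → 10/15 = 0.66667
  B: TP=30, FP=1+0+1=2 → 30/32 = 0.93750
  F: TP=10, FP=0+3+1=4 → 10/14 = 0.71429
  O: TP=13, FP=1+2+1=4 → 13/17 = 0.76471
Macro-precision = mean = (0.66667 + 0.93750 + 0.71429 + 0.76471) / 4 = 0.7708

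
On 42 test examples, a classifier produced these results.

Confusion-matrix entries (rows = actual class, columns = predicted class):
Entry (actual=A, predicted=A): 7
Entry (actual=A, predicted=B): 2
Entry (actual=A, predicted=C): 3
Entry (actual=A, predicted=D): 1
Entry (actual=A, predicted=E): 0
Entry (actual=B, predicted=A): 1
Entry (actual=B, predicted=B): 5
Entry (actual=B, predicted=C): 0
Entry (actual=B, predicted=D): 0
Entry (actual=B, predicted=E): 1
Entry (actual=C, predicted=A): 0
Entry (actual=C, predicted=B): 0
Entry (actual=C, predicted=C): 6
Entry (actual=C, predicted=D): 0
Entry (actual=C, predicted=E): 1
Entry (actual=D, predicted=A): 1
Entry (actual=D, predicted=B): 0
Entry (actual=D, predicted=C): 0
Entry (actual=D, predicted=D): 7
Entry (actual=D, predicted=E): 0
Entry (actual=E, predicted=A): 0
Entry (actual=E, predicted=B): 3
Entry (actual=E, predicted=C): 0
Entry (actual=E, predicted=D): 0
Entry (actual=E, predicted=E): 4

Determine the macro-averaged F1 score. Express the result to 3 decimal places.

Per-class F1 score (2·TP/(2·TP+FP+FN)):
  A: TP=7, FP=1+0+1+0=2, FN=2+3+1+0=6 → 14/22 = 0.6364
  B: TP=5, FP=2+0+0+3=5, FN=1+0+0+1=2 → 10/17 = 0.5882
  C: TP=6, FP=3+0+0+0=3, FN=0+0+0+1=1 → 12/16 = 0.7500
  D: TP=7, FP=1+0+0+0=1, FN=1+0+0+0=1 → 14/16 = 0.8750
  E: TP=4, FP=0+1+1+0=2, FN=0+3+0+0=3 → 8/13 = 0.6154
Macro-F1 score = mean = (0.6364 + 0.5882 + 0.7500 + 0.8750 + 0.6154) / 5 = 0.693

0.693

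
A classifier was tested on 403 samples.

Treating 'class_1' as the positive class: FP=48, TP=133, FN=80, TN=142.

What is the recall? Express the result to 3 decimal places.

0.624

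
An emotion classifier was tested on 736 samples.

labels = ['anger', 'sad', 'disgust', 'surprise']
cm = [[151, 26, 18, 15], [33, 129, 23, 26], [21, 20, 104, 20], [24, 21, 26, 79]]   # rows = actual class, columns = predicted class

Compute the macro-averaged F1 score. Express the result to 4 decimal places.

Per-class F1 score (2·TP/(2·TP+FP+FN)):
  anger: TP=151, FP=33+21+24=78, FN=26+18+15=59 → 302/439 = 0.68793
  sad: TP=129, FP=26+20+21=67, FN=33+23+26=82 → 258/407 = 0.63391
  disgust: TP=104, FP=18+23+26=67, FN=21+20+20=61 → 208/336 = 0.61905
  surprise: TP=79, FP=15+26+20=61, FN=24+21+26=71 → 158/290 = 0.54483
Macro-F1 score = mean = (0.68793 + 0.63391 + 0.61905 + 0.54483) / 4 = 0.6214

0.6214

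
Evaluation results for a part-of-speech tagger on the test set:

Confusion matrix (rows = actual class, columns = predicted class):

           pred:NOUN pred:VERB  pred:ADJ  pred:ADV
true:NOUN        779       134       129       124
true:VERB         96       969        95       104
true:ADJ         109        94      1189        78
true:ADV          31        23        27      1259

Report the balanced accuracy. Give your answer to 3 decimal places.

0.796

Balanced accuracy = mean of per-class recall.
  NOUN: recall = 779/1166 = 0.6681
  VERB: recall = 969/1264 = 0.7666
  ADJ: recall = 1189/1470 = 0.8088
  ADV: recall = 1259/1340 = 0.9396
Mean = (0.6681 + 0.7666 + 0.8088 + 0.9396) / 4 = 0.796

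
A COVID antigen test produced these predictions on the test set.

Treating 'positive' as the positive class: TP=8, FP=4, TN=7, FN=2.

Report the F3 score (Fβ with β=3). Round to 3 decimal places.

Fβ = (1+β²)·TP / ((1+β²)·TP + β²·FN + FP), with β²=9
= 10·8 / (10·8 + 9·2 + 4) = 0.784

0.784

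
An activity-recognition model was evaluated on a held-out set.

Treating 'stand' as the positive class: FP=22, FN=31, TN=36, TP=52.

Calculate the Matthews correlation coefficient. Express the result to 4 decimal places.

0.2436

MCC = (TP·TN − FP·FN) / √((TP+FP)(TP+FN)(TN+FP)(TN+FN))
Numerator = 52·36 − 22·31 = 1190
Denominator = √(74·83·58·67) = √23867812 = 4885.4695
MCC = 1190 / 4885.4695 = 0.2436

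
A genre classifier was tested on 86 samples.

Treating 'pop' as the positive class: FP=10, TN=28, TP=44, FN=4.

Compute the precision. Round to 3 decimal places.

0.815

Precision = TP/(TP+FP) = 44/(44+10) = 44/54 = 0.815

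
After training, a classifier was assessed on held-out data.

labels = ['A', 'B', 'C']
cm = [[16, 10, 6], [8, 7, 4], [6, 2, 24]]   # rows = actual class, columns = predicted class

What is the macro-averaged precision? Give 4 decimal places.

Per-class precision (TP/(TP+FP)):
  A: TP=16, FP=8+6=14 → 16/30 = 0.53333
  B: TP=7, FP=10+2=12 → 7/19 = 0.36842
  C: TP=24, FP=6+4=10 → 24/34 = 0.70588
Macro-precision = mean = (0.53333 + 0.36842 + 0.70588) / 3 = 0.5359

0.5359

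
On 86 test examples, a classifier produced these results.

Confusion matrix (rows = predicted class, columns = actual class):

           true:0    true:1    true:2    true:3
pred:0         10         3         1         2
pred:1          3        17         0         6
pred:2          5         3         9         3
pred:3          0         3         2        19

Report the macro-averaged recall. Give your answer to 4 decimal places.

0.6482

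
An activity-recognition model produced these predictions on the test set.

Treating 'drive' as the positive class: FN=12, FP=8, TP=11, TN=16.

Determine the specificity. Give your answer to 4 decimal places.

Specificity = TN/(TN+FP) = 16/(16+8) = 0.6667

0.6667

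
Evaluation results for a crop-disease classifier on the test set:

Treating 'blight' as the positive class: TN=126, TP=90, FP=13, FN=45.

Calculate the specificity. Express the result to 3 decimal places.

Specificity = TN/(TN+FP) = 126/(126+13) = 0.906

0.906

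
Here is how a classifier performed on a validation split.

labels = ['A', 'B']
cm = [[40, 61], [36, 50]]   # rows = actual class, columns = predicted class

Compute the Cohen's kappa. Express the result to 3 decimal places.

Observed agreement pₒ = trace/N = 90/187 = 0.4813
Expected agreement pₑ = Σ (rowᵢ·colᵢ)/N² = (101·76 + 86·111)/187² = 0.4925
κ = (pₒ − pₑ)/(1 − pₑ) = (0.4813 − 0.4925)/(1 − 0.4925) = -0.022

-0.022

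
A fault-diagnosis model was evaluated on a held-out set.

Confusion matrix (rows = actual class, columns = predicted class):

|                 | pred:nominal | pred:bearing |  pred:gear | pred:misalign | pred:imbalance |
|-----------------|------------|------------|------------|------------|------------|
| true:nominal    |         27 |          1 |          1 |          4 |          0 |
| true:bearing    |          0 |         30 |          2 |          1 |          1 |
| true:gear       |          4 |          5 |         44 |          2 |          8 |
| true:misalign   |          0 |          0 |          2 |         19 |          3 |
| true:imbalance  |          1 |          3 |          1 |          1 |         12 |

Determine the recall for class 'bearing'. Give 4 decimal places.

recall = TP/(TP+FN).
bearing: TP=30, FN=0+2+1+1=4 → 30/34 = 0.88235

0.8824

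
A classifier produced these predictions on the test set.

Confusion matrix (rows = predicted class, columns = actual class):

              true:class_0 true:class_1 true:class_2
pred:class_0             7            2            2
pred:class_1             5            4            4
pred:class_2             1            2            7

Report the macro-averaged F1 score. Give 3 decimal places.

0.524

Per-class F1 score (2·TP/(2·TP+FP+FN)):
  class_0: TP=7, FP=2+2=4, FN=5+1=6 → 14/24 = 0.5833
  class_1: TP=4, FP=5+4=9, FN=2+2=4 → 8/21 = 0.3810
  class_2: TP=7, FP=1+2=3, FN=2+4=6 → 14/23 = 0.6087
Macro-F1 score = mean = (0.5833 + 0.3810 + 0.6087) / 3 = 0.524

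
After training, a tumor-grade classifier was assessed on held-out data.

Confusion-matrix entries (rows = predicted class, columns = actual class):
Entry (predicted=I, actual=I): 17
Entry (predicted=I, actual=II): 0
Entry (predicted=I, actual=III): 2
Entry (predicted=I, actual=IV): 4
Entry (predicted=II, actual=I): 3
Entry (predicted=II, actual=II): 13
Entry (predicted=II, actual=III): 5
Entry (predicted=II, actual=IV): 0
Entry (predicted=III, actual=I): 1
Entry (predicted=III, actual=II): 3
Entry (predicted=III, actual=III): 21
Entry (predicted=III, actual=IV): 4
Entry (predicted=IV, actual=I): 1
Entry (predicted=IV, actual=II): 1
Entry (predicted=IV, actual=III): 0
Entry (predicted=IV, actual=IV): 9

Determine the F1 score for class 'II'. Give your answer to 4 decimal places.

Take TP from the diagonal, FP from the rest of the 'II' prediction marginal, FN from the rest of the 'II' actual marginal.
F1 score = 2·TP/(2·TP+FP+FN).
II: TP=13, FP=3+5+0=8, FN=0+3+1=4 → 26/38 = 0.68421

0.6842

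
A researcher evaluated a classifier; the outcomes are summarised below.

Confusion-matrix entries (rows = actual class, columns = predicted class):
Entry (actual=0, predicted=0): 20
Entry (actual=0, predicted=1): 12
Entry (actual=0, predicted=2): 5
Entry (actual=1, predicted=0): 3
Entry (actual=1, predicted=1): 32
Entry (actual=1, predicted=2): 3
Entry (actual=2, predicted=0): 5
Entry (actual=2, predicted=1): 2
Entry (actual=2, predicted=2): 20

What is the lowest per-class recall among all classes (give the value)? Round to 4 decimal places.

0.5405

Per-class recall (TP/(TP+FN)):
  0: TP=20, FN=12+5=17 → 20/37 = 0.54054
  1: TP=32, FN=3+3=6 → 32/38 = 0.84211
  2: TP=20, FN=5+2=7 → 20/27 = 0.74074
Lowest is class '0' with recall = 0.5405.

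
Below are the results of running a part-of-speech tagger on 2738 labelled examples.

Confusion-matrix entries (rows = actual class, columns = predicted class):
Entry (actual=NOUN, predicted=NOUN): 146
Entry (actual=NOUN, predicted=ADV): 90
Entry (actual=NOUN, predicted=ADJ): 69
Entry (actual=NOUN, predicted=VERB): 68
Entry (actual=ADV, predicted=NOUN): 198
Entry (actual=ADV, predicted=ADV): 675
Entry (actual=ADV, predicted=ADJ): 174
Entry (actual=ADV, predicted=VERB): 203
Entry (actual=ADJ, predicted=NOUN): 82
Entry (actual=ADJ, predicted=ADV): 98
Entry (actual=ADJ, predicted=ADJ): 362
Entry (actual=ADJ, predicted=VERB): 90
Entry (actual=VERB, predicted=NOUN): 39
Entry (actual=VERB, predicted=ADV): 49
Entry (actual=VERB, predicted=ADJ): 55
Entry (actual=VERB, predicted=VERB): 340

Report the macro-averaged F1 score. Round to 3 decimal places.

Per-class F1 score (2·TP/(2·TP+FP+FN)):
  NOUN: TP=146, FP=198+82+39=319, FN=90+69+68=227 → 292/838 = 0.3484
  ADV: TP=675, FP=90+98+49=237, FN=198+174+203=575 → 1350/2162 = 0.6244
  ADJ: TP=362, FP=69+174+55=298, FN=82+98+90=270 → 724/1292 = 0.5604
  VERB: TP=340, FP=68+203+90=361, FN=39+49+55=143 → 680/1184 = 0.5743
Macro-F1 score = mean = (0.3484 + 0.6244 + 0.5604 + 0.5743) / 4 = 0.527

0.527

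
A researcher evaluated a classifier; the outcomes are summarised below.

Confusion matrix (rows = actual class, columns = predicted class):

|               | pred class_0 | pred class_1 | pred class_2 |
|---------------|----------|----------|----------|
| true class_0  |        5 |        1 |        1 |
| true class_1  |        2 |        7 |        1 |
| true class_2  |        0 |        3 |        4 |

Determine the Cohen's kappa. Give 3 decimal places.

0.488

Observed agreement pₒ = trace/N = 16/24 = 0.6667
Expected agreement pₑ = Σ (rowᵢ·colᵢ)/N² = (7·7 + 10·11 + 7·6)/24² = 0.3490
κ = (pₒ − pₑ)/(1 − pₑ) = (0.6667 − 0.3490)/(1 − 0.3490) = 0.488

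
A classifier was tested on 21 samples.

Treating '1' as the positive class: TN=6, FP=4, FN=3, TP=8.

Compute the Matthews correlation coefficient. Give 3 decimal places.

MCC = (TP·TN − FP·FN) / √((TP+FP)(TP+FN)(TN+FP)(TN+FN))
Numerator = 8·6 − 4·3 = 36
Denominator = √(12·11·10·9) = √11880 = 108.9954
MCC = 36 / 108.9954 = 0.330

0.330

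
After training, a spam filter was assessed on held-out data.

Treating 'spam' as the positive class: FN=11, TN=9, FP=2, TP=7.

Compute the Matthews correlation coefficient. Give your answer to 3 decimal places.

0.217

MCC = (TP·TN − FP·FN) / √((TP+FP)(TP+FN)(TN+FP)(TN+FN))
Numerator = 7·9 − 2·11 = 41
Denominator = √(9·18·11·20) = √35640 = 188.7856
MCC = 41 / 188.7856 = 0.217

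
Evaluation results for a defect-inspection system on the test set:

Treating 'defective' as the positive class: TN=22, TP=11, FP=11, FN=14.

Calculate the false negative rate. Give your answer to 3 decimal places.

0.560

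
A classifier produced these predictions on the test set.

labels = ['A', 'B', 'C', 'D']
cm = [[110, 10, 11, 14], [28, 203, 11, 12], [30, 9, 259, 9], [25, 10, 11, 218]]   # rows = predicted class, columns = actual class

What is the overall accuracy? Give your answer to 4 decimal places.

Accuracy = trace / total = (110+203+259+218=790) / 970 = 790/970 = 0.8144

0.8144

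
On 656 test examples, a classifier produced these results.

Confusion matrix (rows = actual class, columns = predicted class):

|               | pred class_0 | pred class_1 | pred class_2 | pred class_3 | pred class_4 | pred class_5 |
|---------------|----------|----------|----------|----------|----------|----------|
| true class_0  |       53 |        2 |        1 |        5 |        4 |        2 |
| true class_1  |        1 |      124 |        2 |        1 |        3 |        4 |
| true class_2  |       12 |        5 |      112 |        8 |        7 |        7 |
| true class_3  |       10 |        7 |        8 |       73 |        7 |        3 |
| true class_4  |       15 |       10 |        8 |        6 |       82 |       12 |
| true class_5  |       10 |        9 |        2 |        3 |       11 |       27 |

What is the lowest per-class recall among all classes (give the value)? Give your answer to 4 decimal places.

0.4355

Per-class recall (TP/(TP+FN)):
  class_0: TP=53, FN=2+1+5+4+2=14 → 53/67 = 0.79104
  class_1: TP=124, FN=1+2+1+3+4=11 → 124/135 = 0.91852
  class_2: TP=112, FN=12+5+8+7+7=39 → 112/151 = 0.74172
  class_3: TP=73, FN=10+7+8+7+3=35 → 73/108 = 0.67593
  class_4: TP=82, FN=15+10+8+6+12=51 → 82/133 = 0.61654
  class_5: TP=27, FN=10+9+2+3+11=35 → 27/62 = 0.43548
Lowest is class 'class_5' with recall = 0.4355.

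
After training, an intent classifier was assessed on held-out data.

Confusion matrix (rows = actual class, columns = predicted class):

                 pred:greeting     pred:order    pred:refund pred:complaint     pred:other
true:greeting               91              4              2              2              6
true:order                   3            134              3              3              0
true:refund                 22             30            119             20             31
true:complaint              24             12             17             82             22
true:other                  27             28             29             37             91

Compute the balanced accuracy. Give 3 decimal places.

Balanced accuracy = mean of per-class recall.
  greeting: recall = 91/105 = 0.8667
  order: recall = 134/143 = 0.9371
  refund: recall = 119/222 = 0.5360
  complaint: recall = 82/157 = 0.5223
  other: recall = 91/212 = 0.4292
Mean = (0.8667 + 0.9371 + 0.5360 + 0.5223 + 0.4292) / 5 = 0.658

0.658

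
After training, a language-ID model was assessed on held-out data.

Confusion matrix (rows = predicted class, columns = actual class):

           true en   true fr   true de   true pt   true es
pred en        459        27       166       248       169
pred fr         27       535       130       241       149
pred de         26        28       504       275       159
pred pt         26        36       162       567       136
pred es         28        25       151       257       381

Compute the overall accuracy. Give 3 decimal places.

Accuracy = trace / total = (459+535+504+567+381=2446) / 4912 = 2446/4912 = 0.498

0.498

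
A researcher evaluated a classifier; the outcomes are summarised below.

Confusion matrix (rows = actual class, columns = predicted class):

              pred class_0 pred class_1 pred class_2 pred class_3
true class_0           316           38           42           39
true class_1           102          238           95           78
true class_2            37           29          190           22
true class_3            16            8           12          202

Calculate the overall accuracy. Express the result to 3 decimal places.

Accuracy = trace / total = (316+238+190+202=946) / 1464 = 946/1464 = 0.646

0.646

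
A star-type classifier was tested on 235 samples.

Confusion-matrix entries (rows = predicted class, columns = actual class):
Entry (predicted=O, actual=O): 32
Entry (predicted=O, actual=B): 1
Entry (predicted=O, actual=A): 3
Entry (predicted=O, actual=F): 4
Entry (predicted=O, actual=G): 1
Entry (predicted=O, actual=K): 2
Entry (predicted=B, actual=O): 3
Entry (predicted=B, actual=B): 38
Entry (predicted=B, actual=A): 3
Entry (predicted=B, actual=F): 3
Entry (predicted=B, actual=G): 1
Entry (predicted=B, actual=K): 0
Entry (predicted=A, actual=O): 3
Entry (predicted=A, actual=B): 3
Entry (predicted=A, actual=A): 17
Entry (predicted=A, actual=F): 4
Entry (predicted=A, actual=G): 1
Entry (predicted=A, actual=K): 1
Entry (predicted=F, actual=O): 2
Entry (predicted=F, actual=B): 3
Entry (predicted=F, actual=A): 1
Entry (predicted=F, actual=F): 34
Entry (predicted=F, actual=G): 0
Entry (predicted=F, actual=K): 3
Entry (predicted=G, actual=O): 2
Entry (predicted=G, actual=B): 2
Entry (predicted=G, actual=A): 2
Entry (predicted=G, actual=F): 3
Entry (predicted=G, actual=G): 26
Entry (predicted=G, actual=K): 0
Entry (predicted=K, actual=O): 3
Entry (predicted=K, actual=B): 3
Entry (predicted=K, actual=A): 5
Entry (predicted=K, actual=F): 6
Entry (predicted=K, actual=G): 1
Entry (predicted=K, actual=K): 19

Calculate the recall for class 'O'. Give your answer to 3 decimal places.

0.711

Take TP from the diagonal, FP from the rest of the 'O' prediction marginal, FN from the rest of the 'O' actual marginal.
recall = TP/(TP+FN).
O: TP=32, FN=3+3+2+2+3=13 → 32/45 = 0.7111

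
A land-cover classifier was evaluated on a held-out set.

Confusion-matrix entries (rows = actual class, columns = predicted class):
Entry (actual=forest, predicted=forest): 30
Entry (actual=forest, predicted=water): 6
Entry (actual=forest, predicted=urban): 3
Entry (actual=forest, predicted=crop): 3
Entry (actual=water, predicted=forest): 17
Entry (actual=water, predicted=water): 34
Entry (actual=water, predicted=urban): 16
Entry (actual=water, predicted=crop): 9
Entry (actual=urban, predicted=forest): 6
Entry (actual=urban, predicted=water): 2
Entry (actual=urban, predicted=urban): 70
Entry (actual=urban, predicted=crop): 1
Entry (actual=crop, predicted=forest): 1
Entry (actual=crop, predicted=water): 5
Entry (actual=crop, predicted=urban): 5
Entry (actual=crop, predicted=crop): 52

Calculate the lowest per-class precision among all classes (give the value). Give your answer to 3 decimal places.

Per-class precision (TP/(TP+FP)):
  forest: TP=30, FP=17+6+1=24 → 30/54 = 0.5556
  water: TP=34, FP=6+2+5=13 → 34/47 = 0.7234
  urban: TP=70, FP=3+16+5=24 → 70/94 = 0.7447
  crop: TP=52, FP=3+9+1=13 → 52/65 = 0.8000
Lowest is class 'forest' with precision = 0.556.

0.556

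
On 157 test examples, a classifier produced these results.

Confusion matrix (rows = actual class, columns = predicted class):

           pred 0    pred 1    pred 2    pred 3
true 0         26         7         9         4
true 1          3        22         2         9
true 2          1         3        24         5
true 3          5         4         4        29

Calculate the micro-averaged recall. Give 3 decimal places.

Micro-averaging pools counts across classes: ΣTP=101, ΣFP=56, ΣFN=56.
Micro-recall = TP/(TP+FN) on pooled counts = 0.643 (equals overall accuracy in single-label multiclass).

0.643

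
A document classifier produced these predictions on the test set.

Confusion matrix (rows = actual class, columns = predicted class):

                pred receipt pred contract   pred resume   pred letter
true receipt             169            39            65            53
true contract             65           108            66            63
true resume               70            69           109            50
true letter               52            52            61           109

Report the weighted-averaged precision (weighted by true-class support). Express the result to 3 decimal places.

Per-class precision (TP/(TP+FP)):
  receipt: TP=169, FP=65+70+52=187 → 169/356 = 0.4747
  contract: TP=108, FP=39+69+52=160 → 108/268 = 0.4030
  resume: TP=109, FP=65+66+61=192 → 109/301 = 0.3621
  letter: TP=109, FP=53+63+50=166 → 109/275 = 0.3964
Weighted-precision = Σ (supportᵢ/N)·precisionᵢ with N=1200: (326/1200)·0.4747 + (302/1200)·0.4030 + (298/1200)·0.3621 + (274/1200)·0.3964 = 0.411

0.411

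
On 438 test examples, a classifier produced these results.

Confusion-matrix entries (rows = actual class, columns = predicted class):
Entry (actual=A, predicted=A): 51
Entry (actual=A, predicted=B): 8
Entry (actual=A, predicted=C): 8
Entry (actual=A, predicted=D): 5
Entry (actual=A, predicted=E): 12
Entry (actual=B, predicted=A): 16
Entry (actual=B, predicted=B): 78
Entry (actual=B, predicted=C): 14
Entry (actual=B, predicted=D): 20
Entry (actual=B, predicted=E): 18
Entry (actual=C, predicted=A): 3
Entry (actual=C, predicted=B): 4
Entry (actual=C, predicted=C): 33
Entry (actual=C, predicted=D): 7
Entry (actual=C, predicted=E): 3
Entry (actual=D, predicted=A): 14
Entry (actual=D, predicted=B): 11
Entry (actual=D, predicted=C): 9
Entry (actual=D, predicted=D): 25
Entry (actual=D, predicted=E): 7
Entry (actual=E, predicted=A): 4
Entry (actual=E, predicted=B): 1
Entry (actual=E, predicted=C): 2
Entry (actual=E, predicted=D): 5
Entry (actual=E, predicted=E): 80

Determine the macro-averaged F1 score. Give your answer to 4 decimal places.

0.5873

Per-class F1 score (2·TP/(2·TP+FP+FN)):
  A: TP=51, FP=16+3+14+4=37, FN=8+8+5+12=33 → 102/172 = 0.59302
  B: TP=78, FP=8+4+11+1=24, FN=16+14+20+18=68 → 156/248 = 0.62903
  C: TP=33, FP=8+14+9+2=33, FN=3+4+7+3=17 → 66/116 = 0.56897
  D: TP=25, FP=5+20+7+5=37, FN=14+11+9+7=41 → 50/128 = 0.39063
  E: TP=80, FP=12+18+3+7=40, FN=4+1+2+5=12 → 160/212 = 0.75472
Macro-F1 score = mean = (0.59302 + 0.62903 + 0.56897 + 0.39063 + 0.75472) / 5 = 0.5873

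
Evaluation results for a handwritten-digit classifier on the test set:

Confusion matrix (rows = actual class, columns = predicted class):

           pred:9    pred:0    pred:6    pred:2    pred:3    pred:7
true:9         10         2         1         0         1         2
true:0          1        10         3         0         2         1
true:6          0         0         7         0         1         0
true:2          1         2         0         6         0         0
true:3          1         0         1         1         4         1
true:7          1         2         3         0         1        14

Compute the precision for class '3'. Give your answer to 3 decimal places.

precision = TP/(TP+FP).
3: TP=4, FP=1+2+1+0+1=5 → 4/9 = 0.4444

0.444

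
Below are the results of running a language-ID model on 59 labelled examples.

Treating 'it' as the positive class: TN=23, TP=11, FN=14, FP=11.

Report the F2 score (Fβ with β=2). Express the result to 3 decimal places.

0.451

Fβ = (1+β²)·TP / ((1+β²)·TP + β²·FN + FP), with β²=4
= 5·11 / (5·11 + 4·14 + 11) = 0.451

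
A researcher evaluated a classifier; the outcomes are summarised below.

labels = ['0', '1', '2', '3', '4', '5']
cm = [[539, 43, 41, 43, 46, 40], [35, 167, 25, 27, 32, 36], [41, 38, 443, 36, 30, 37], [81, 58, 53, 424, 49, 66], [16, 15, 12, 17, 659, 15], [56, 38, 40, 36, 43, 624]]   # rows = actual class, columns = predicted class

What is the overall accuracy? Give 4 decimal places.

Accuracy = trace / total = (539+167+443+424+659+624=2856) / 4001 = 2856/4001 = 0.7138

0.7138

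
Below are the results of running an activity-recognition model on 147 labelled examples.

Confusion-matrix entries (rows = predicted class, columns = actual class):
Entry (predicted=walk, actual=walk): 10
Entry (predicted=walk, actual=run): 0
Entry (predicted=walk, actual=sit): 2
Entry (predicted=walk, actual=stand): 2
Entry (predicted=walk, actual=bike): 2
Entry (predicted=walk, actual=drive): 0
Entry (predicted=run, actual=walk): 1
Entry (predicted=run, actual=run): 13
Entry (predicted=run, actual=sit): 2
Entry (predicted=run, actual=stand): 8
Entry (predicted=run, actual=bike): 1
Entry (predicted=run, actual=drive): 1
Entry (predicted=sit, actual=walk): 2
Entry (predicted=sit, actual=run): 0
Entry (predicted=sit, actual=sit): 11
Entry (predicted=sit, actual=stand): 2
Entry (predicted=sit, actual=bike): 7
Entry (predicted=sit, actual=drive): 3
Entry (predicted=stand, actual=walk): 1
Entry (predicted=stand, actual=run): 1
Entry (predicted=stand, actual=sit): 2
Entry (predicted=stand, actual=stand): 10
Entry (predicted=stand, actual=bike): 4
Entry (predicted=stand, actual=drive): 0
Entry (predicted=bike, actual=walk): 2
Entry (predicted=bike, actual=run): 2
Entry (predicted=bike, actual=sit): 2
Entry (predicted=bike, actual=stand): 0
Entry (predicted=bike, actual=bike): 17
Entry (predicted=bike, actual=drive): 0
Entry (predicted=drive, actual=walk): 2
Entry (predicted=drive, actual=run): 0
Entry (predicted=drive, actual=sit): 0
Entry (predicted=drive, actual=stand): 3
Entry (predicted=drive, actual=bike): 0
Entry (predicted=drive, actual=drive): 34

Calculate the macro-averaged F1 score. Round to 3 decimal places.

0.614

Per-class F1 score (2·TP/(2·TP+FP+FN)):
  walk: TP=10, FP=0+2+2+2+0=6, FN=1+2+1+2+2=8 → 20/34 = 0.5882
  run: TP=13, FP=1+2+8+1+1=13, FN=0+0+1+2+0=3 → 26/42 = 0.6190
  sit: TP=11, FP=2+0+2+7+3=14, FN=2+2+2+2+0=8 → 22/44 = 0.5000
  stand: TP=10, FP=1+1+2+4+0=8, FN=2+8+2+0+3=15 → 20/43 = 0.4651
  bike: TP=17, FP=2+2+2+0+0=6, FN=2+1+7+4+0=14 → 34/54 = 0.6296
  drive: TP=34, FP=2+0+0+3+0=5, FN=0+1+3+0+0=4 → 68/77 = 0.8831
Macro-F1 score = mean = (0.5882 + 0.6190 + 0.5000 + 0.4651 + 0.6296 + 0.8831) / 6 = 0.614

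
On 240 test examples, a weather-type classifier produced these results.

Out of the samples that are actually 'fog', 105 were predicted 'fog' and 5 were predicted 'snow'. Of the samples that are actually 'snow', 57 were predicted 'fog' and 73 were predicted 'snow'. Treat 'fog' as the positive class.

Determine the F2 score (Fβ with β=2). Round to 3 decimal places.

0.872

Fβ = (1+β²)·TP / ((1+β²)·TP + β²·FN + FP), with β²=4
= 5·105 / (5·105 + 4·5 + 57) = 0.872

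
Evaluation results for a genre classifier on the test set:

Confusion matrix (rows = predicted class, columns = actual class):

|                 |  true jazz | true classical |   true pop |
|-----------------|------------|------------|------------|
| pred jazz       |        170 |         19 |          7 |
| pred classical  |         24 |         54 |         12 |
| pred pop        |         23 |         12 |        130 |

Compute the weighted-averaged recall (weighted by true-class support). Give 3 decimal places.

Per-class recall (TP/(TP+FN)):
  jazz: TP=170, FN=24+23=47 → 170/217 = 0.7834
  classical: TP=54, FN=19+12=31 → 54/85 = 0.6353
  pop: TP=130, FN=7+12=19 → 130/149 = 0.8725
Weighted-recall = Σ (supportᵢ/N)·recallᵢ with N=451: (217/451)·0.7834 + (85/451)·0.6353 + (149/451)·0.8725 = 0.785

0.785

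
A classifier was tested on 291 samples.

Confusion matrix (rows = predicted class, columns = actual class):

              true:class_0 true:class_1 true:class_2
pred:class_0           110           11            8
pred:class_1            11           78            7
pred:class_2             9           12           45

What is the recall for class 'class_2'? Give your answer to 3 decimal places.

0.750

One-vs-rest for 'class_2': TP = diagonal; FP = other classes predicted 'class_2'; FN = 'class_2' predicted as other.
recall = TP/(TP+FN).
class_2: TP=45, FN=8+7=15 → 45/60 = 0.7500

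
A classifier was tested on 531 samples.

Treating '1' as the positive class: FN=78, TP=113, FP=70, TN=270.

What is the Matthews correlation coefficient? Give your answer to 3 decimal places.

0.390

MCC = (TP·TN − FP·FN) / √((TP+FP)(TP+FN)(TN+FP)(TN+FN))
Numerator = 113·270 − 70·78 = 25050
Denominator = √(183·191·340·348) = √4135638960 = 64308.9337
MCC = 25050 / 64308.9337 = 0.390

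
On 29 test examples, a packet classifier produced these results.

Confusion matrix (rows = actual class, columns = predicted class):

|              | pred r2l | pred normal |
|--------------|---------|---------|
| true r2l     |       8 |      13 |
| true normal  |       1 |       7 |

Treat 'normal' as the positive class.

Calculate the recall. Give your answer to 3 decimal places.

0.875

Recall = TP/(TP+FN) = 7/(7+1) = 7/8 = 0.875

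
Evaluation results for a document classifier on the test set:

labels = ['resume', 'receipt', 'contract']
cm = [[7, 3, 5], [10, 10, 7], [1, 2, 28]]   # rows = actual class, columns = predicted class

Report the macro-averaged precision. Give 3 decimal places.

Per-class precision (TP/(TP+FP)):
  resume: TP=7, FP=10+1=11 → 7/18 = 0.3889
  receipt: TP=10, FP=3+2=5 → 10/15 = 0.6667
  contract: TP=28, FP=5+7=12 → 28/40 = 0.7000
Macro-precision = mean = (0.3889 + 0.6667 + 0.7000) / 3 = 0.585

0.585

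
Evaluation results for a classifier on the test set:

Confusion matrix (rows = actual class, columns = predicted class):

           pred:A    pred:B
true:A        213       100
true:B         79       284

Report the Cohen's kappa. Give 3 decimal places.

Observed agreement pₒ = trace/N = 497/676 = 0.7352
Expected agreement pₑ = Σ (rowᵢ·colᵢ)/N² = (313·292 + 363·384)/676² = 0.5050
κ = (pₒ − pₑ)/(1 − pₑ) = (0.7352 − 0.5050)/(1 − 0.5050) = 0.465

0.465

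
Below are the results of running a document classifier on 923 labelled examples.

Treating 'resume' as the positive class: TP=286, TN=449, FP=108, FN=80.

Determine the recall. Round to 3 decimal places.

0.781

Recall = TP/(TP+FN) = 286/(286+80) = 286/366 = 0.781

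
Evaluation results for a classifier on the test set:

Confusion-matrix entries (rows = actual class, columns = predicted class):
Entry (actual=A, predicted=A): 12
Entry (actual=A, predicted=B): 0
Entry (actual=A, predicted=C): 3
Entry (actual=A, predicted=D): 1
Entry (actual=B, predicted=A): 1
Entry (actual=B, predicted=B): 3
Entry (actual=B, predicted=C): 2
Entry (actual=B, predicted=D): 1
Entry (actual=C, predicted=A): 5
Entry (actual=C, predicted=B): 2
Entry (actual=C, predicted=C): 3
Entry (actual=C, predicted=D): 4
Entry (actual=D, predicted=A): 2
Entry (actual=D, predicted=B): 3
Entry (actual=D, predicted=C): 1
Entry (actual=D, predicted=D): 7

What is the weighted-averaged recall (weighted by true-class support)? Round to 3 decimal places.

0.500

Per-class recall (TP/(TP+FN)):
  A: TP=12, FN=0+3+1=4 → 12/16 = 0.7500
  B: TP=3, FN=1+2+1=4 → 3/7 = 0.4286
  C: TP=3, FN=5+2+4=11 → 3/14 = 0.2143
  D: TP=7, FN=2+3+1=6 → 7/13 = 0.5385
Weighted-recall = Σ (supportᵢ/N)·recallᵢ with N=50: (16/50)·0.7500 + (7/50)·0.4286 + (14/50)·0.2143 + (13/50)·0.5385 = 0.500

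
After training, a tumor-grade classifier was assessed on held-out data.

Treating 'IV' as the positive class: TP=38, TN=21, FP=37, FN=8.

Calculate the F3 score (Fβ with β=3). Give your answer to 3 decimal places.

Fβ = (1+β²)·TP / ((1+β²)·TP + β²·FN + FP), with β²=9
= 10·38 / (10·38 + 9·8 + 37) = 0.777

0.777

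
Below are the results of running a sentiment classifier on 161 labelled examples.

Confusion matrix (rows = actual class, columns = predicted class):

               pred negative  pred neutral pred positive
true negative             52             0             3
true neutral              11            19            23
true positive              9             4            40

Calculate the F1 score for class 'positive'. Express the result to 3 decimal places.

0.672

Take TP from the diagonal, FP from the rest of the 'positive' prediction marginal, FN from the rest of the 'positive' actual marginal.
F1 score = 2·TP/(2·TP+FP+FN).
positive: TP=40, FP=3+23=26, FN=9+4=13 → 80/119 = 0.6723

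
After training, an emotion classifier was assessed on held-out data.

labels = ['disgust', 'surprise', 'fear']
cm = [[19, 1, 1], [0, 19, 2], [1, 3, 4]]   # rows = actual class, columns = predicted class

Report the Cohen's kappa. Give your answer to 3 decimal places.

Observed agreement pₒ = trace/N = 42/50 = 0.8400
Expected agreement pₑ = Σ (rowᵢ·colᵢ)/N² = (21·20 + 21·23 + 8·7)/50² = 0.3836
κ = (pₒ − pₑ)/(1 − pₑ) = (0.8400 − 0.3836)/(1 − 0.3836) = 0.740

0.740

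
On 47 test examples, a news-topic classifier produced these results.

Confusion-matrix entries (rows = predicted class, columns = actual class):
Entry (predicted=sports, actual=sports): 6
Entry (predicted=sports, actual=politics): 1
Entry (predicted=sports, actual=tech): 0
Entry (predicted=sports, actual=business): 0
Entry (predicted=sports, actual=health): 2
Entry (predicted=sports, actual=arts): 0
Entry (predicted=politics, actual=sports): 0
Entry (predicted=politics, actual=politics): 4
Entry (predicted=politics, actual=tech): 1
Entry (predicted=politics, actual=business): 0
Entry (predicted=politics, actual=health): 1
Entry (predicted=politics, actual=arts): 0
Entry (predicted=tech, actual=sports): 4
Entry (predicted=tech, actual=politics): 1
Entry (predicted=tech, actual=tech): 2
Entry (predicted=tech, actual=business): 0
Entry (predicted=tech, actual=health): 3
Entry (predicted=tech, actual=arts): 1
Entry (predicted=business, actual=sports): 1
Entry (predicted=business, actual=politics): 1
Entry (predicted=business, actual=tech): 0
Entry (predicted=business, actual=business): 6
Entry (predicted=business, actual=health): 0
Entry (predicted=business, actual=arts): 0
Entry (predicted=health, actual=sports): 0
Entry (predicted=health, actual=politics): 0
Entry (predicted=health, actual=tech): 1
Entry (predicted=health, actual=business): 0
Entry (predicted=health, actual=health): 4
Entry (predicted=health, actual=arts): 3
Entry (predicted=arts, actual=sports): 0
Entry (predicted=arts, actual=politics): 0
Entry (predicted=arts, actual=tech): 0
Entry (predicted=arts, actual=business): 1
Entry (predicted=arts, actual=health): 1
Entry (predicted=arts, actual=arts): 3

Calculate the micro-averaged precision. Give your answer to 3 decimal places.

0.532

Micro-averaging pools counts across classes: ΣTP=25, ΣFP=22, ΣFN=22.
Micro-precision = TP/(TP+FP) on pooled counts = 0.532 (equals overall accuracy in single-label multiclass).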